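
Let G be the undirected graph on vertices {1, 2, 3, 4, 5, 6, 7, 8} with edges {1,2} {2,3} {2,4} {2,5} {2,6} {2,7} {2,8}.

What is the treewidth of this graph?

A width-1 tree decomposition is:
Bags: B1 = {2, 8}  B2 = {2, 6}  B3 = {2, 7}  B4 = {1, 2}  B5 = {2, 5}  B6 = {2, 3}  B7 = {2, 4}
Tree: B1–B2, B2–B3, B3–B4, B2–B5, B2–B6, B6–B7
Every bag has size at most 2, so the width is 2 − 1 = 1 and tw(G) ≤ 1. Any graph with an edge has treewidth ≥ 1, and G has the edge 8–2. Combining the bounds, tw(G) = 1.

1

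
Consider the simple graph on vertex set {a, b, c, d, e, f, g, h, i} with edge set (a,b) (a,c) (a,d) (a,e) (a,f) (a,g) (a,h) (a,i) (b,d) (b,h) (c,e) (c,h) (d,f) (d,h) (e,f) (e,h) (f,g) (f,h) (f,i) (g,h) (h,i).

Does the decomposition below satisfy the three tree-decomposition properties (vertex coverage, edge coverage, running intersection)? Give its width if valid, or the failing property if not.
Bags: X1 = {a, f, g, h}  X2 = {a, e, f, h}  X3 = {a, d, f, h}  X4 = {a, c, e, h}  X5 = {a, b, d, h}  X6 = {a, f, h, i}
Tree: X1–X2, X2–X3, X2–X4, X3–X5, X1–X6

Checking the three conditions: (i) the bags cover all of {a, b, c, d, e, f, g, h, i}; (ii) for each edge, some bag contains both endpoints; (iii) the bags containing any fixed vertex form a subtree. All hold, so the decomposition is valid with width 4 − 1 = 3.

Yes; width 3.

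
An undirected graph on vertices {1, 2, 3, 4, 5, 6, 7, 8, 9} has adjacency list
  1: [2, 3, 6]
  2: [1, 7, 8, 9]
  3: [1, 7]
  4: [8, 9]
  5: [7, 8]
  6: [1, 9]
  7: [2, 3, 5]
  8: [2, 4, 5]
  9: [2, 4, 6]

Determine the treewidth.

A width-3 tree decomposition is:
Bags: B1 = {1, 3, 6, 9}  B2 = {1, 2, 3, 9}  B3 = {2, 3, 7, 9}  B4 = {2, 4, 7, 9}  B5 = {2, 4, 7, 8}  B6 = {4, 5, 7, 8}
Tree: B1–B2, B2–B3, B3–B4, B4–B5, B5–B6
Every bag has size at most 4, so the width is 4 − 1 = 3 and tw(G) ≤ 3. For the lower bound: the 4 vertex sets {1,3,6}, {9}, {2}, {4,5,7,8} are disjoint, each induces a connected subgraph, and every pair is joined by at least one edge of G. Contracting each set to a single vertex therefore yields K_{4} as a minor, and since treewidth is minor-monotone, tw(G) ≥ tw(K_{4}) = 3. Combining the bounds, tw(G) = 3.

3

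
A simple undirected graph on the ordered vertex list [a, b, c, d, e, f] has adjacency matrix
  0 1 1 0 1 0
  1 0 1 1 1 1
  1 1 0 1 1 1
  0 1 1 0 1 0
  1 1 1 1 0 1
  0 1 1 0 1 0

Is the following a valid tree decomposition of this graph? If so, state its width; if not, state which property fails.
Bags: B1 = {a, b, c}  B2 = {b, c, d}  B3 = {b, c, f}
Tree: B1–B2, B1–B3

A tree decomposition must satisfy three properties: every vertex lies in some bag; for every edge, both endpoints lie together in some bag; and for every vertex, the bags containing it form a connected subtree. Here vertex e appears in no bag, so the decomposition is invalid.

No — vertex e appears in no bag.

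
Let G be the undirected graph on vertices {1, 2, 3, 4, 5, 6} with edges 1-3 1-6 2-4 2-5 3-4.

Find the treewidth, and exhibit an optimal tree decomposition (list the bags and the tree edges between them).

Treewidth 1.
One optimal decomposition is:
Bags: B1 = {1, 6}  B2 = {1, 3}  B3 = {3, 4}  B4 = {2, 4}  B5 = {2, 5}
Tree: B1–B2, B2–B3, B3–B4, B4–B5

Each bag holds 2 vertices, so the decomposition has width 1, which upper-bounds the treewidth. G has an edge, so its treewidth is at least 1. The upper and lower bounds meet at 1, so that is the treewidth.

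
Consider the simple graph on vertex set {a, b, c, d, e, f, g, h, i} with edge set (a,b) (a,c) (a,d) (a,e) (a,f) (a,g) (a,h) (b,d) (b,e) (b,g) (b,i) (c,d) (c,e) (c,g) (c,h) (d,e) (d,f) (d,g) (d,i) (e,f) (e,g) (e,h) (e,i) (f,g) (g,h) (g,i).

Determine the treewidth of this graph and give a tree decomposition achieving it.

Each bag holds 5 vertices, so the decomposition has width 4, which upper-bounds the treewidth. On the other hand G contains the 5-clique {a, c, d, e, g}. A clique must lie in a single bag of any decomposition, so no decomposition can have width below 4. Hence tw(G) = 4 exactly.

Treewidth 4.
Bags: B1 = {a, b, d, e, g}  B2 = {a, d, e, f, g}  B3 = {a, c, d, e, g}  B4 = {b, d, e, g, i}  B5 = {a, c, e, g, h}
Tree: B1–B2, B1–B3, B1–B4, B3–B5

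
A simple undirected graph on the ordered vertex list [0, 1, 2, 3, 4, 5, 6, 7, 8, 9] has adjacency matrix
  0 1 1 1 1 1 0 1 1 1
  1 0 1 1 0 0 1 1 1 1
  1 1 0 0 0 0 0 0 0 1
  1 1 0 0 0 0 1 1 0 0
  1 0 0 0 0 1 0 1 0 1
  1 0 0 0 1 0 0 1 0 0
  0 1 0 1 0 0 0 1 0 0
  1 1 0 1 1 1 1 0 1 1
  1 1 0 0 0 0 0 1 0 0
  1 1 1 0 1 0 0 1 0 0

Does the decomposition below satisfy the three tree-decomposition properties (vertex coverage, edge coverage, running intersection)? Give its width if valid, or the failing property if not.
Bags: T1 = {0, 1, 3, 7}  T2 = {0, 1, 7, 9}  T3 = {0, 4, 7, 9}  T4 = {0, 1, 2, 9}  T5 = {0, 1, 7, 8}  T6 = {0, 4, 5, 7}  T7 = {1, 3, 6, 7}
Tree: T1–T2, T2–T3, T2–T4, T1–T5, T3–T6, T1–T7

Yes; width 3.

Checking the three conditions: (i) the bags cover all of {0, 1, 2, 3, 4, 5, 6, 7, 8, 9}; (ii) for each edge, some bag contains both endpoints; (iii) the bags containing any fixed vertex form a subtree. All hold, so the decomposition is valid with width 4 − 1 = 3.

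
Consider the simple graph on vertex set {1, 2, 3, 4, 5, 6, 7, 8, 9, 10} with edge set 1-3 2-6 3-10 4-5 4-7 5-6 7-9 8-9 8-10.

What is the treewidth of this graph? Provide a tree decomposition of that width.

Treewidth 1.
One such decomposition:
Bags: B1 = {2, 6}  B2 = {5, 6}  B3 = {4, 5}  B4 = {4, 7}  B5 = {7, 9}  B6 = {8, 9}  B7 = {8, 10}  B8 = {3, 10}  B9 = {1, 3}
Tree: B1–B2, B2–B3, B3–B4, B4–B5, B5–B6, B6–B7, B7–B8, B8–B9

Every bag has size at most 2, so the width is 2 − 1 = 1 and tw(G) ≤ 1. Any graph with an edge has treewidth ≥ 1, and G has the edge 2–6. Therefore the treewidth is 1.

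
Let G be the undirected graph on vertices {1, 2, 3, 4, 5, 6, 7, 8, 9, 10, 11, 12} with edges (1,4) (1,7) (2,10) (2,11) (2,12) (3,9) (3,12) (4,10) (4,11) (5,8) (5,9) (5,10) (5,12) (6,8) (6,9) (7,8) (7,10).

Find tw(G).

A width-3 tree decomposition is:
Bags: B1 = {3, 6, 9, 12}  B2 = {5, 6, 9, 12}  B3 = {5, 6, 8, 12}  B4 = {2, 5, 8, 12}  B5 = {2, 5, 8, 10}  B6 = {2, 7, 8, 10}  B7 = {2, 7, 10, 11}  B8 = {4, 7, 10, 11}  B9 = {1, 4, 7, 11}
Tree: B1–B2, B2–B3, B3–B4, B4–B5, B5–B6, B6–B7, B7–B8, B8–B9
Each bag holds 4 vertices, so the decomposition has width 3, which upper-bounds the treewidth. For the lower bound: the 4 vertex sets {3,6,9}, {12}, {5}, {2,7,8,10} are disjoint, each induces a connected subgraph, and every pair is joined by at least one edge of G. Contracting each set to a single vertex therefore yields K_{4} as a minor, and since treewidth is minor-monotone, tw(G) ≥ tw(K_{4}) = 3. Combining the bounds, tw(G) = 3.

3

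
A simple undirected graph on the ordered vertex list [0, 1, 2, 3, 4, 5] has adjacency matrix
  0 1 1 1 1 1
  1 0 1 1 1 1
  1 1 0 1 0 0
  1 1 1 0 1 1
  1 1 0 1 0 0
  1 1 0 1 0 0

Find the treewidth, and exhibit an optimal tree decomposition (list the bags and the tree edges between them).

Treewidth 3.
One such decomposition:
Bags: B1 = {0, 1, 3, 5}  B2 = {0, 1, 2, 3}  B3 = {0, 1, 3, 4}
Tree: B1–B2, B1–B3

The largest bag has 4 vertices, giving width 3; this decomposition certifies tw(G) ≤ 3. On the other hand G contains the 4-clique {0, 1, 2, 3}. A clique must lie in a single bag of any decomposition, so no decomposition can have width below 3. The upper and lower bounds meet at 3, so that is the treewidth.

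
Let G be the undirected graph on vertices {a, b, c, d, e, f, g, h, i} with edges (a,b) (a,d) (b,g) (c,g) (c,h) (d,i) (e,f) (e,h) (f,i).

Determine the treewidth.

A width-2 tree decomposition is:
Bags: B1 = {c, e, h}  B2 = {c, e, g}  B3 = {b, e, g}  B4 = {a, b, e}  B5 = {a, d, e}  B6 = {d, e, i}  B7 = {e, f, i}
Tree: B1–B2, B2–B3, B3–B4, B4–B5, B5–B6, B6–B7
Each bag holds 3 vertices, so the decomposition has width 2, which upper-bounds the treewidth. The edges e–h–c–g–b–a–d–i–f–e form a cycle, so G is not a tree and its treewidth is at least 2. Therefore the treewidth is 2.

2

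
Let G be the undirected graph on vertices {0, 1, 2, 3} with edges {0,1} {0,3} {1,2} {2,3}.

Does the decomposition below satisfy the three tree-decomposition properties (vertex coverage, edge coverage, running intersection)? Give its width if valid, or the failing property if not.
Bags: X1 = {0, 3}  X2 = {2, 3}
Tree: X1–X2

No — vertex 1 appears in no bag.

A tree decomposition must satisfy three properties: every vertex lies in some bag; for every edge, both endpoints lie together in some bag; and for every vertex, the bags containing it form a connected subtree. Here vertex 1 appears in no bag, so the decomposition is invalid.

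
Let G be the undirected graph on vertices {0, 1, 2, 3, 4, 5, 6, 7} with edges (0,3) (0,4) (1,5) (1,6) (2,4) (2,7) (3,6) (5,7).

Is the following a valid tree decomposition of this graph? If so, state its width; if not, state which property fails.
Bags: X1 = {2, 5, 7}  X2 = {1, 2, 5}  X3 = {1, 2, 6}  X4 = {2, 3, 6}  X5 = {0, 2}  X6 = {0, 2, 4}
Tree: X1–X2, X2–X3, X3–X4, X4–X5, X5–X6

No — edge (3,0) lies in no bag.

A tree decomposition must satisfy three properties: every vertex lies in some bag; for every edge, both endpoints lie together in some bag; and for every vertex, the bags containing it form a connected subtree. Here edge (3,0) lies in no bag, so the decomposition is invalid.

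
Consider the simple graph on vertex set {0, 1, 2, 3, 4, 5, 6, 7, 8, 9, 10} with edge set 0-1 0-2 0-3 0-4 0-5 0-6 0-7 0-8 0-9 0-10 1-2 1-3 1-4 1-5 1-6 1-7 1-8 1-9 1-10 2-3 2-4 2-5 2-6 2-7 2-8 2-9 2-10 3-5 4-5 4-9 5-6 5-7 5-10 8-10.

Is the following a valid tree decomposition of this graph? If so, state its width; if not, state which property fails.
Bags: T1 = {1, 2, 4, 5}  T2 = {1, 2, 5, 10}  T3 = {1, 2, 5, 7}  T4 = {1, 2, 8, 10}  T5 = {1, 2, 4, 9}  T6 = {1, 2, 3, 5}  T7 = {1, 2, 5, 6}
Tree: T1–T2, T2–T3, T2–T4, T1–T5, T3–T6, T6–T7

No — vertex 0 appears in no bag.

A tree decomposition must satisfy three properties: every vertex lies in some bag; for every edge, both endpoints lie together in some bag; and for every vertex, the bags containing it form a connected subtree. Here vertex 0 appears in no bag, so the decomposition is invalid.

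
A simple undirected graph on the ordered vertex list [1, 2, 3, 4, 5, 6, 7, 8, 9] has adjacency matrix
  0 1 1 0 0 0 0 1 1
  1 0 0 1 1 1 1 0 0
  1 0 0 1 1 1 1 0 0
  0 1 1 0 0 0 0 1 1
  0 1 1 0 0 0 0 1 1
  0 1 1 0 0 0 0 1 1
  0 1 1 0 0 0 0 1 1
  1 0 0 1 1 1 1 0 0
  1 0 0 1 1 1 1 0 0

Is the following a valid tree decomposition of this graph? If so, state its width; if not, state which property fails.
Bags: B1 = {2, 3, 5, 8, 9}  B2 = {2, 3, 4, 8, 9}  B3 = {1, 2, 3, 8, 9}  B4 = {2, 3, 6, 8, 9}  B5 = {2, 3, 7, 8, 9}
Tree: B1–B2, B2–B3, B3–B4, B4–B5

Every vertex of G appears in some bag (union = {1, 2, 3, 4, 5, 6, 7, 8, 9}); every edge is covered by a bag; and for each vertex v the set of bags containing v is connected in the bag tree. The decomposition is therefore valid. The largest bag has 5 vertices, so the width is 4.

Yes; width 4.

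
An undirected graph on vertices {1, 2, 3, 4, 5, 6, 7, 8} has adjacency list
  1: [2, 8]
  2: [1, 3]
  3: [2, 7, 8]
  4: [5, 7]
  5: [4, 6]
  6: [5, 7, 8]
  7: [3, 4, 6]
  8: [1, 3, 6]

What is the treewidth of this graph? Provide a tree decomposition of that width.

Treewidth 2.
One such decomposition:
Bags: B1 = {4, 5, 7}  B2 = {5, 6, 7}  B3 = {3, 6, 7}  B4 = {3, 6, 8}  B5 = {2, 3, 8}  B6 = {1, 2, 8}
Tree: B1–B2, B2–B3, B3–B4, B4–B5, B5–B6

Every bag has size at most 3, so the width is 3 − 1 = 2 and tw(G) ≤ 2. Since 4–5–6–7–4 is a cycle in G, G is not acyclic. Forests are exactly the graphs of treewidth ≤ 1, so tw(G) ≥ 2. The upper and lower bounds meet at 2, so that is the treewidth.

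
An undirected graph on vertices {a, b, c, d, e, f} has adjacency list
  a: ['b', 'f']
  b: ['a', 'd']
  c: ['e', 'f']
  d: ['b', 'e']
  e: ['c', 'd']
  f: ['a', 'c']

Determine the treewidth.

A width-2 tree decomposition is:
Bags: B1 = {c, d, e}  B2 = {c, d, f}  B3 = {a, d, f}  B4 = {a, b, d}
Tree: B1–B2, B2–B3, B3–B4
The largest bag has 3 vertices, giving width 2; this decomposition certifies tw(G) ≤ 2. For the lower bound, G contains the cycle d–e–c–f–a–b–d, so G is not a forest; only forests have treewidth ≤ 1, hence tw(G) ≥ 2. Hence tw(G) = 2 exactly.

2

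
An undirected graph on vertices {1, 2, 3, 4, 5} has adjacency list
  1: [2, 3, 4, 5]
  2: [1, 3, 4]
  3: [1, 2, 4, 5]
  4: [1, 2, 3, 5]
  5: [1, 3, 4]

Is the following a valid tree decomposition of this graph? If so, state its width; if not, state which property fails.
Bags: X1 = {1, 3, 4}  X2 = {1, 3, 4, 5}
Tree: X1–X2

A tree decomposition must satisfy three properties: every vertex lies in some bag; for every edge, both endpoints lie together in some bag; and for every vertex, the bags containing it form a connected subtree. Here vertex 2 appears in no bag, so the decomposition is invalid.

No — vertex 2 appears in no bag.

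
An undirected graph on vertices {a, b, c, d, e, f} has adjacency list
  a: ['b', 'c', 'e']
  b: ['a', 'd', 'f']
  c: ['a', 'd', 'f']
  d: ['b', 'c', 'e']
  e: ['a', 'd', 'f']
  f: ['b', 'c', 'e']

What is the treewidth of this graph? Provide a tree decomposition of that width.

Each bag holds 4 vertices, so the decomposition has width 3, which upper-bounds the treewidth. For the lower bound: the 4 vertex sets {d,e}, {c,f}, {b}, {a} are disjoint, each induces a connected subgraph, and every pair is joined by at least one edge of G. Contracting each set to a single vertex therefore yields K_{4} as a minor, and since treewidth is minor-monotone, tw(G) ≥ tw(K_{4}) = 3. Therefore the treewidth is 3.

Treewidth 3.
One optimal decomposition is:
Bags: B1 = {b, c, d, e}  B2 = {b, c, e, f}  B3 = {a, b, c, e}
Tree: B1–B2, B2–B3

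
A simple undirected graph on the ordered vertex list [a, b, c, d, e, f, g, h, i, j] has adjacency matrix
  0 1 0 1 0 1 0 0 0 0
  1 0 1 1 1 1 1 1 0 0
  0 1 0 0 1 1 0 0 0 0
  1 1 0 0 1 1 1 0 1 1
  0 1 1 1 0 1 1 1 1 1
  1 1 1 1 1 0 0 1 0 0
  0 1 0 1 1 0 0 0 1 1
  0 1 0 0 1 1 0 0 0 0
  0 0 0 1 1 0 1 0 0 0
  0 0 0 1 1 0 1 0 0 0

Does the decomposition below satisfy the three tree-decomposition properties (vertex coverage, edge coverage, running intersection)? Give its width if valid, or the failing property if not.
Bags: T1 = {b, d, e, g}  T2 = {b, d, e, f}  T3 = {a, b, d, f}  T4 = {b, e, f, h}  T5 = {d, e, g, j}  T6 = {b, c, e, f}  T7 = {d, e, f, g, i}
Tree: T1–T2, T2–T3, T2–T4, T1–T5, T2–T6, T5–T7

A tree decomposition must satisfy three properties: every vertex lies in some bag; for every edge, both endpoints lie together in some bag; and for every vertex, the bags containing it form a connected subtree. Here bags containing vertex f are not connected in the tree, so the decomposition is invalid.

No — bags containing vertex f are not connected in the tree.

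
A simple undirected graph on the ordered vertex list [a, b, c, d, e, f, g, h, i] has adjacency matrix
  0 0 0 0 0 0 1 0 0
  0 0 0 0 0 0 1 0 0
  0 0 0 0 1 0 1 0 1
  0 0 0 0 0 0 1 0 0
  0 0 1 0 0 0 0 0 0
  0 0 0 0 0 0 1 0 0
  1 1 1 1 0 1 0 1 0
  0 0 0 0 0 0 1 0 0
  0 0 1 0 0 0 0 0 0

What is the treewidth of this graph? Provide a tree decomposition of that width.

Treewidth 1.
Bags: B1 = {c, g}  B2 = {c, i}  B3 = {c, e}  B4 = {a, g}  B5 = {g, h}  B6 = {f, g}  B7 = {d, g}  B8 = {b, g}
Tree: B1–B2, B1–B3, B1–B4, B4–B5, B5–B6, B5–B7, B1–B8

Every bag has size at most 2, so the width is 2 − 1 = 1 and tw(G) ≤ 1. Since G has at least one edge (e.g. g–c), it is not an edgeless graph, so tw(G) ≥ 1. Therefore the treewidth is 1.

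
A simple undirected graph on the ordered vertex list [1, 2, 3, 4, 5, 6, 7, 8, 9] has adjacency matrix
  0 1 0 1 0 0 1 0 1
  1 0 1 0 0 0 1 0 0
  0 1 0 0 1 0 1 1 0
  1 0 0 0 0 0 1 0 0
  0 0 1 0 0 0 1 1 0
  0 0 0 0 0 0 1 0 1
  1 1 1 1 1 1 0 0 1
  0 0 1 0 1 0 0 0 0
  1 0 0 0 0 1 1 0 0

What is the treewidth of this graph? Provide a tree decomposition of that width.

Treewidth 2.
Bags: B1 = {2, 3, 7}  B2 = {1, 2, 7}  B3 = {1, 7, 9}  B4 = {1, 4, 7}  B5 = {3, 5, 7}  B6 = {6, 7, 9}  B7 = {3, 5, 8}
Tree: B1–B2, B2–B3, B3–B4, B1–B5, B3–B6, B5–B7

The largest bag has 3 vertices, giving width 2; this decomposition certifies tw(G) ≤ 2. For the lower bound, the 3 vertices {3, 5, 8} are pairwise adjacent, and any tree decomposition puts a clique entirely inside one bag — forcing width ≥ 2. The upper and lower bounds meet at 2, so that is the treewidth.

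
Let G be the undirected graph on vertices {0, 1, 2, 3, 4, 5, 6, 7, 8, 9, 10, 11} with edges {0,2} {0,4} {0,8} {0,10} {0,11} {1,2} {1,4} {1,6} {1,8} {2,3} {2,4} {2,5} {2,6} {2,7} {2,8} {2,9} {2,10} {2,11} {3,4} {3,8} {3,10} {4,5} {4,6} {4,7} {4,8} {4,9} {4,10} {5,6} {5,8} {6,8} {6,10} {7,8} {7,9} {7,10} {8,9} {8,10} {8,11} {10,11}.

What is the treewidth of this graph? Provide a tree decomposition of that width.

Treewidth 4.
Bags: B1 = {2, 4, 6, 8, 10}  B2 = {0, 2, 4, 8, 10}  B3 = {1, 2, 4, 6, 8}  B4 = {2, 4, 5, 6, 8}  B5 = {2, 3, 4, 8, 10}  B6 = {0, 2, 8, 10, 11}  B7 = {2, 4, 7, 8, 10}  B8 = {2, 4, 7, 8, 9}
Tree: B1–B2, B1–B3, B1–B4, B2–B5, B2–B6, B2–B7, B7–B8

The largest bag has 5 vertices, giving width 4; this decomposition certifies tw(G) ≤ 4. For the lower bound, the 5 vertices {0, 2, 8, 10, 11} are pairwise adjacent, and any tree decomposition puts a clique entirely inside one bag — forcing width ≥ 4. Combining the bounds, tw(G) = 4.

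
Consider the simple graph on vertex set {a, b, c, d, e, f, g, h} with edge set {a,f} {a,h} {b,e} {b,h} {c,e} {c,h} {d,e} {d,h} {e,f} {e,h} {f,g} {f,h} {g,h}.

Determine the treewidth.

A width-2 tree decomposition is:
Bags: B1 = {a, f, h}  B2 = {e, f, h}  B3 = {c, e, h}  B4 = {d, e, h}  B5 = {f, g, h}  B6 = {b, e, h}
Tree: B1–B2, B2–B3, B3–B4, B2–B5, B3–B6
The largest bag has 3 vertices, giving width 2; this decomposition certifies tw(G) ≤ 2. On the other hand G contains the 3-clique {f, g, h}. A clique must lie in a single bag of any decomposition, so no decomposition can have width below 2. Combining the bounds, tw(G) = 2.

2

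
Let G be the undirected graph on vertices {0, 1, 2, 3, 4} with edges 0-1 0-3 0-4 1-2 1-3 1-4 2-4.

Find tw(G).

A width-2 tree decomposition is:
Bags: B1 = {1, 2, 4}  B2 = {0, 1, 4}  B3 = {0, 1, 3}
Tree: B1–B2, B2–B3
The largest bag has 3 vertices, giving width 2; this decomposition certifies tw(G) ≤ 2. Conversely, {0, 1, 3} is a clique of size 3, and the vertices of any clique must share a bag in every tree decomposition; so some bag has ≥ 3 vertices and tw(G) ≥ 2. Hence tw(G) = 2 exactly.

2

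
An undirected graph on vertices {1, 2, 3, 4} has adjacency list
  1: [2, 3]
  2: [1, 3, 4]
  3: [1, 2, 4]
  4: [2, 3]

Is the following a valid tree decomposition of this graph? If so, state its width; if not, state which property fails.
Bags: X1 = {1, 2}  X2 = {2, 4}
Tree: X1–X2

A tree decomposition must satisfy three properties: every vertex lies in some bag; for every edge, both endpoints lie together in some bag; and for every vertex, the bags containing it form a connected subtree. Here vertex 3 appears in no bag, so the decomposition is invalid.

No — vertex 3 appears in no bag.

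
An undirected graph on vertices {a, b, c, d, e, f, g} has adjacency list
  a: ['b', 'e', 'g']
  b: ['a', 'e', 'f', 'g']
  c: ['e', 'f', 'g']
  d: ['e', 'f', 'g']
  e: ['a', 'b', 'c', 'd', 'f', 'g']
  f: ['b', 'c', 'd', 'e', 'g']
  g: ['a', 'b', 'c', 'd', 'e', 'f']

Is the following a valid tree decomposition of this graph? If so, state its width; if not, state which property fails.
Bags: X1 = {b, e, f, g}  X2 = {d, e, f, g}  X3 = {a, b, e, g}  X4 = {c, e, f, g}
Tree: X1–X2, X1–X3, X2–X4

Every vertex of G appears in some bag (union = {a, b, c, d, e, f, g}); every edge is covered by a bag; and for each vertex v the set of bags containing v is connected in the bag tree. The decomposition is therefore valid. The largest bag has 4 vertices, so the width is 3.

Yes; width 3.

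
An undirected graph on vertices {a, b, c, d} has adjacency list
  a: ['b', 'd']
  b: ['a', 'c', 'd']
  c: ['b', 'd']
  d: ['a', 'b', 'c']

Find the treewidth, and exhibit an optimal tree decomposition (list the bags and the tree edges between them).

The largest bag has 3 vertices, giving width 2; this decomposition certifies tw(G) ≤ 2. For the lower bound, the 3 vertices {b, c, d} are pairwise adjacent, and any tree decomposition puts a clique entirely inside one bag — forcing width ≥ 2. The upper and lower bounds meet at 2, so that is the treewidth.

Treewidth 2.
One such decomposition:
Bags: B1 = {b, c, d}  B2 = {a, b, d}
Tree: B1–B2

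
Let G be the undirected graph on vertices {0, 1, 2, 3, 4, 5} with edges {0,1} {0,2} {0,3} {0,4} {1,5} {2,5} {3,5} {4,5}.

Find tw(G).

A width-2 tree decomposition is:
Bags: B1 = {0, 4, 5}  B2 = {0, 2, 5}  B3 = {0, 3, 5}  B4 = {0, 1, 5}
Tree: B1–B2, B2–B3, B3–B4
Every bag has size at most 3, so the width is 3 − 1 = 2 and tw(G) ≤ 2. The edges 5–4–0–2–5 form a cycle, so G is not a tree and its treewidth is at least 2. The upper and lower bounds meet at 2, so that is the treewidth.

2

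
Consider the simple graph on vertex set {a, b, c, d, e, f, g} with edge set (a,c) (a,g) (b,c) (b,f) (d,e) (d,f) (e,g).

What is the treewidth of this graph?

2

A width-2 tree decomposition is:
Bags: B1 = {b, d, f}  B2 = {b, d, e}  B3 = {b, e, g}  B4 = {a, b, g}  B5 = {a, b, c}
Tree: B1–B2, B2–B3, B3–B4, B4–B5
Every bag has size at most 3, so the width is 3 − 1 = 2 and tw(G) ≤ 2. For the lower bound, G contains the cycle b–f–d–e–g–a–c–b, so G is not a forest; only forests have treewidth ≤ 1, hence tw(G) ≥ 2. Combining the bounds, tw(G) = 2.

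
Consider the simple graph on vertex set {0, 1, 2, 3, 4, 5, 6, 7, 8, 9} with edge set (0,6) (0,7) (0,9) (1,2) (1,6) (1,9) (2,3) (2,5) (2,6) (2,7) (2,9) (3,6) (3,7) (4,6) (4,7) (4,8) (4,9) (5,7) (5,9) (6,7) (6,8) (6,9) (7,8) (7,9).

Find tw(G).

A width-3 tree decomposition is:
Bags: B1 = {2, 6, 7, 9}  B2 = {1, 2, 6, 9}  B3 = {2, 5, 7, 9}  B4 = {4, 6, 7, 9}  B5 = {0, 6, 7, 9}  B6 = {2, 3, 6, 7}  B7 = {4, 6, 7, 8}
Tree: B1–B2, B1–B3, B1–B4, B4–B5, B1–B6, B4–B7
Every bag has size at most 4, so the width is 4 − 1 = 3 and tw(G) ≤ 3. On the other hand G contains the 4-clique {2, 5, 7, 9}. A clique must lie in a single bag of any decomposition, so no decomposition can have width below 3. Therefore the treewidth is 3.

3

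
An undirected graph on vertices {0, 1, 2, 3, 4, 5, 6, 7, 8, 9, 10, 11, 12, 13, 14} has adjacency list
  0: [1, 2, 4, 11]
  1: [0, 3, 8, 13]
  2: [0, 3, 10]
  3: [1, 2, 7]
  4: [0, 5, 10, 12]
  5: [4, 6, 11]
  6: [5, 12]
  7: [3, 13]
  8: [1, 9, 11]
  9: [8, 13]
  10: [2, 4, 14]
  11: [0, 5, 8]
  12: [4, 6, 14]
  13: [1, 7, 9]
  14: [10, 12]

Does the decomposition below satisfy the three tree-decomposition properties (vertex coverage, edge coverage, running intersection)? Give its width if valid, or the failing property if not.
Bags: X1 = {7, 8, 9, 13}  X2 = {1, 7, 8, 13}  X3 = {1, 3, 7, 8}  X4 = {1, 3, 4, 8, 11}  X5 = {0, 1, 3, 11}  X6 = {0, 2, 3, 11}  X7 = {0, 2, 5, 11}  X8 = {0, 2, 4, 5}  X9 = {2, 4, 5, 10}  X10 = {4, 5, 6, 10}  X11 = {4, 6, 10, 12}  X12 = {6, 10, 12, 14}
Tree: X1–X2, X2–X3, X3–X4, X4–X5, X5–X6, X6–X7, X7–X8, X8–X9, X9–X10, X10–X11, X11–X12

A tree decomposition must satisfy three properties: every vertex lies in some bag; for every edge, both endpoints lie together in some bag; and for every vertex, the bags containing it form a connected subtree. Here bags containing vertex 4 are not connected in the tree, so the decomposition is invalid.

No — bags containing vertex 4 are not connected in the tree.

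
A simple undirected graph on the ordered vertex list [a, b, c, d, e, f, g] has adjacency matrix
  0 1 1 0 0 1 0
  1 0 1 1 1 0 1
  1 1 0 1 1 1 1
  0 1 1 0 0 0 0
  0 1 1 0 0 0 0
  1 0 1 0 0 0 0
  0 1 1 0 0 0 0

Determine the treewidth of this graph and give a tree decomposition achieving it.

Every bag has size at most 3, so the width is 3 − 1 = 2 and tw(G) ≤ 2. Conversely, {a, c, f} is a clique of size 3, and the vertices of any clique must share a bag in every tree decomposition; so some bag has ≥ 3 vertices and tw(G) ≥ 2. The upper and lower bounds meet at 2, so that is the treewidth.

Treewidth 2.
One optimal decomposition is:
Bags: B1 = {b, c, g}  B2 = {b, c, d}  B3 = {a, b, c}  B4 = {b, c, e}  B5 = {a, c, f}
Tree: B1–B2, B2–B3, B2–B4, B3–B5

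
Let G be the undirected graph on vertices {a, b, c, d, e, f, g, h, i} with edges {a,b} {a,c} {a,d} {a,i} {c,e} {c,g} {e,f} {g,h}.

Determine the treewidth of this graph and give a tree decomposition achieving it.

Treewidth 1.
One such decomposition:
Bags: B1 = {a, d}  B2 = {a, c}  B3 = {c, g}  B4 = {a, b}  B5 = {g, h}  B6 = {c, e}  B7 = {a, i}  B8 = {e, f}
Tree: B1–B2, B2–B3, B1–B4, B3–B5, B2–B6, B2–B7, B6–B8

The largest bag has 2 vertices, giving width 1; this decomposition certifies tw(G) ≤ 1. Any graph with an edge has treewidth ≥ 1, and G has the edge d–a. Hence tw(G) = 1 exactly.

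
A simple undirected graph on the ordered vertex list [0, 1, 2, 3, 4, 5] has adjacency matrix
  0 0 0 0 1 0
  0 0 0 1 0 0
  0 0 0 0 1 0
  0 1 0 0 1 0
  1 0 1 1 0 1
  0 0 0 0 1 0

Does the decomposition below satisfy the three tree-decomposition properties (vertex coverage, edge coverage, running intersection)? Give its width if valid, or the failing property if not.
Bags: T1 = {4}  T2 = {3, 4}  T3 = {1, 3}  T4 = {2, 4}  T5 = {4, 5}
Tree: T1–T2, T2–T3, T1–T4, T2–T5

A tree decomposition must satisfy three properties: every vertex lies in some bag; for every edge, both endpoints lie together in some bag; and for every vertex, the bags containing it form a connected subtree. Here vertex 0 appears in no bag, so the decomposition is invalid.

No — vertex 0 appears in no bag.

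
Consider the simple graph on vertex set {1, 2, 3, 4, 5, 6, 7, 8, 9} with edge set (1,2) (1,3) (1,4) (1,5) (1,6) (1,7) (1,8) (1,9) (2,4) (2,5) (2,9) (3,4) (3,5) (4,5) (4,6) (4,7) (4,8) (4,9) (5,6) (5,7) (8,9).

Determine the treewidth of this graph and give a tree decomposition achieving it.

Treewidth 3.
One such decomposition:
Bags: B1 = {1, 2, 4, 5}  B2 = {1, 4, 5, 6}  B3 = {1, 4, 5, 7}  B4 = {1, 3, 4, 5}  B5 = {1, 2, 4, 9}  B6 = {1, 4, 8, 9}
Tree: B1–B2, B1–B3, B1–B4, B1–B5, B5–B6

Every bag has size at most 4, so the width is 4 − 1 = 3 and tw(G) ≤ 3. Conversely, {1, 4, 8, 9} is a clique of size 4, and the vertices of any clique must share a bag in every tree decomposition; so some bag has ≥ 4 vertices and tw(G) ≥ 3. The upper and lower bounds meet at 3, so that is the treewidth.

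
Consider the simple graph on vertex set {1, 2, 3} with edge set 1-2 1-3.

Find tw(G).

1

A width-1 tree decomposition is:
Bags: B1 = {1, 3}  B2 = {1, 2}
Tree: B1–B2
The largest bag has 2 vertices, giving width 1; this decomposition certifies tw(G) ≤ 1. Any graph with an edge has treewidth ≥ 1, and G has the edge 3–1. Combining the bounds, tw(G) = 1.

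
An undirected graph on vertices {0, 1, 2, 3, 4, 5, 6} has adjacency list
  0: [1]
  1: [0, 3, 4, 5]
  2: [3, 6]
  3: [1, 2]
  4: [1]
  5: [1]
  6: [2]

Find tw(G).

1

A width-1 tree decomposition is:
Bags: B1 = {2, 3}  B2 = {1, 3}  B3 = {1, 5}  B4 = {1, 4}  B5 = {0, 1}  B6 = {2, 6}
Tree: B1–B2, B2–B3, B2–B4, B4–B5, B1–B6
The largest bag has 2 vertices, giving width 1; this decomposition certifies tw(G) ≤ 1. Since G has at least one edge (e.g. 3–2), it is not an edgeless graph, so tw(G) ≥ 1. The upper and lower bounds meet at 1, so that is the treewidth.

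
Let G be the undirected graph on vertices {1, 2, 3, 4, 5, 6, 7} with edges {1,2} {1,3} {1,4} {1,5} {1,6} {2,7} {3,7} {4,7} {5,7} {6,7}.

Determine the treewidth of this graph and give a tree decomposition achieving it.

The largest bag has 3 vertices, giving width 2; this decomposition certifies tw(G) ≤ 2. For the lower bound, G contains the cycle 7–5–1–2–7, so G is not a forest; only forests have treewidth ≤ 1, hence tw(G) ≥ 2. Combining the bounds, tw(G) = 2.

Treewidth 2.
One optimal decomposition is:
Bags: B1 = {1, 5, 7}  B2 = {1, 2, 7}  B3 = {1, 3, 7}  B4 = {1, 4, 7}  B5 = {1, 6, 7}
Tree: B1–B2, B2–B3, B3–B4, B4–B5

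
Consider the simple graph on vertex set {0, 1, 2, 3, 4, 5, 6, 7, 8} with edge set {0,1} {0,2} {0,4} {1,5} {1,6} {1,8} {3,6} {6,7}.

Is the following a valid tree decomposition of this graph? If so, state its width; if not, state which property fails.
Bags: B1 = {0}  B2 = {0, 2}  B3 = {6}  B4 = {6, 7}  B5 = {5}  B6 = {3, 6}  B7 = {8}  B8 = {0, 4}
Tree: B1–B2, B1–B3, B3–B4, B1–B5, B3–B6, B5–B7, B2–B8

No — vertex 1 appears in no bag.

A tree decomposition must satisfy three properties: every vertex lies in some bag; for every edge, both endpoints lie together in some bag; and for every vertex, the bags containing it form a connected subtree. Here vertex 1 appears in no bag, so the decomposition is invalid.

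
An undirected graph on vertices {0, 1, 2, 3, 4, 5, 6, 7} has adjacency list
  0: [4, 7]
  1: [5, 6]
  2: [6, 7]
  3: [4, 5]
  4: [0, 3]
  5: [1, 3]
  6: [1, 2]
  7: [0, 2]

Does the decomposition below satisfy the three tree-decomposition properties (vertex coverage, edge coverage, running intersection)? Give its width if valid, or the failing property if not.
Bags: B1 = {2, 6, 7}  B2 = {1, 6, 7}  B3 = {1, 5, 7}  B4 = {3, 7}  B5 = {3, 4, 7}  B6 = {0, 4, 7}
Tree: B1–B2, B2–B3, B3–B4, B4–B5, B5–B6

A tree decomposition must satisfy three properties: every vertex lies in some bag; for every edge, both endpoints lie together in some bag; and for every vertex, the bags containing it form a connected subtree. Here edge (5,3) lies in no bag, so the decomposition is invalid.

No — edge (5,3) lies in no bag.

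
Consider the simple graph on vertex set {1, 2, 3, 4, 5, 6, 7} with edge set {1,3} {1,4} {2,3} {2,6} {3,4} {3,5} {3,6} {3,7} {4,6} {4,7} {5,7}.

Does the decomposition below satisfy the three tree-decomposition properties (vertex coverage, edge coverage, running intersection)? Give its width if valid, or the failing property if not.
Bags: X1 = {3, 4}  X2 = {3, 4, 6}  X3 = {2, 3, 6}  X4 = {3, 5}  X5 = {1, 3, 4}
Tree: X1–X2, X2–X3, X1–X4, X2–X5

No — vertex 7 appears in no bag.

A tree decomposition must satisfy three properties: every vertex lies in some bag; for every edge, both endpoints lie together in some bag; and for every vertex, the bags containing it form a connected subtree. Here vertex 7 appears in no bag, so the decomposition is invalid.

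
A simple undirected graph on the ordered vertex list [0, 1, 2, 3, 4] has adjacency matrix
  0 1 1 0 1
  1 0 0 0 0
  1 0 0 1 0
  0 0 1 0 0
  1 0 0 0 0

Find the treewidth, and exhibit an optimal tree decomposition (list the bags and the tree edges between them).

Each bag holds 2 vertices, so the decomposition has width 1, which upper-bounds the treewidth. Since G has at least one edge (e.g. 2–0), it is not an edgeless graph, so tw(G) ≥ 1. The upper and lower bounds meet at 1, so that is the treewidth.

Treewidth 1.
One such decomposition:
Bags: B1 = {0, 2}  B2 = {0, 4}  B3 = {0, 1}  B4 = {2, 3}
Tree: B1–B2, B2–B3, B1–B4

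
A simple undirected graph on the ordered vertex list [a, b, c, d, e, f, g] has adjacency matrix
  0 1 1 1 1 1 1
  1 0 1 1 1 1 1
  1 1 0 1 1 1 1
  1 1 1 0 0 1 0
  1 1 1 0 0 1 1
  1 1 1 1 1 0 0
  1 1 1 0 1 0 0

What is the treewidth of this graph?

A width-4 tree decomposition is:
Bags: B1 = {a, b, c, e, g}  B2 = {a, b, c, e, f}  B3 = {a, b, c, d, f}
Tree: B1–B2, B2–B3
Every bag has size at most 5, so the width is 5 − 1 = 4 and tw(G) ≤ 4. On the other hand G contains the 5-clique {a, b, c, d, f}. A clique must lie in a single bag of any decomposition, so no decomposition can have width below 4. The upper and lower bounds meet at 4, so that is the treewidth.

4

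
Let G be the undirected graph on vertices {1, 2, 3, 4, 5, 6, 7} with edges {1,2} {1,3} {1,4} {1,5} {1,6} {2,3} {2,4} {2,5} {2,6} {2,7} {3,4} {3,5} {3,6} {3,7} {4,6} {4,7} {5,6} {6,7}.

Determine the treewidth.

A width-4 tree decomposition is:
Bags: B1 = {1, 2, 3, 5, 6}  B2 = {1, 2, 3, 4, 6}  B3 = {2, 3, 4, 6, 7}
Tree: B1–B2, B2–B3
The largest bag has 5 vertices, giving width 4; this decomposition certifies tw(G) ≤ 4. Conversely, {1, 2, 3, 4, 6} is a clique of size 5, and the vertices of any clique must share a bag in every tree decomposition; so some bag has ≥ 5 vertices and tw(G) ≥ 4. Hence tw(G) = 4 exactly.

4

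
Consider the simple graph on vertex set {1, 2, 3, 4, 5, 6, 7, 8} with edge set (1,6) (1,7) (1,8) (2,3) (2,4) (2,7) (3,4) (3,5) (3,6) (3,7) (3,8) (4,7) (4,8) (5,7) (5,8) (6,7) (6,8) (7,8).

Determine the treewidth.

A width-3 tree decomposition is:
Bags: B1 = {3, 6, 7, 8}  B2 = {3, 4, 7, 8}  B3 = {3, 5, 7, 8}  B4 = {1, 6, 7, 8}  B5 = {2, 3, 4, 7}
Tree: B1–B2, B1–B3, B1–B4, B2–B5
Every bag has size at most 4, so the width is 4 − 1 = 3 and tw(G) ≤ 3. For the lower bound, the 4 vertices {1, 6, 7, 8} are pairwise adjacent, and any tree decomposition puts a clique entirely inside one bag — forcing width ≥ 3. Therefore the treewidth is 3.

3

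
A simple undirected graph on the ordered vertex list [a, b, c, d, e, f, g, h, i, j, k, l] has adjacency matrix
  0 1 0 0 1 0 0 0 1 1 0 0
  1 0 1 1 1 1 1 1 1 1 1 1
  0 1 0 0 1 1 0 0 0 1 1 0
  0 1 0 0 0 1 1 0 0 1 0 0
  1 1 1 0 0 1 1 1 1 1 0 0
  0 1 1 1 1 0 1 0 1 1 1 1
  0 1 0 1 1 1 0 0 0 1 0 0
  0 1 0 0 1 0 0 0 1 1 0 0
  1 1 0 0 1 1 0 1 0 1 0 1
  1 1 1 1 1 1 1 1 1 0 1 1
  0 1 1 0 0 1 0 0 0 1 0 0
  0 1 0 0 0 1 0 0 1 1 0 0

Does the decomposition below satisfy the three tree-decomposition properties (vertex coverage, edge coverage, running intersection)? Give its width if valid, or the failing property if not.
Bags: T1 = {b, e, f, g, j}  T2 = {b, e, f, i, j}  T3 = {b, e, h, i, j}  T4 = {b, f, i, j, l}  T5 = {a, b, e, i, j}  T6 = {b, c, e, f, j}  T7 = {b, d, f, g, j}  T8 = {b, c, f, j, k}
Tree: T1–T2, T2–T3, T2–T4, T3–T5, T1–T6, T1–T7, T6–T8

Checking the three conditions: (i) the bags cover all of {a, b, c, d, e, f, g, h, i, j, k, l}; (ii) for each edge, some bag contains both endpoints; (iii) the bags containing any fixed vertex form a subtree. All hold, so the decomposition is valid with width 5 − 1 = 4.

Yes; width 4.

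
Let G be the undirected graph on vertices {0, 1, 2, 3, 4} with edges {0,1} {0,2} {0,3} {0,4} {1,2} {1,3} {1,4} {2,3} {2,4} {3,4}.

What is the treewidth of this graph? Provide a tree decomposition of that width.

A single bag containing all 5 vertices is trivially a valid decomposition of width 4. For the lower bound, the 5 vertices {0, 1, 2, 3, 4} are pairwise adjacent, and any tree decomposition puts a clique entirely inside one bag — forcing width ≥ 4. Hence tw(G) = 4 exactly.

Treewidth 4.
Bags: B1 = {0, 1, 2, 3, 4}
Tree: (single bag)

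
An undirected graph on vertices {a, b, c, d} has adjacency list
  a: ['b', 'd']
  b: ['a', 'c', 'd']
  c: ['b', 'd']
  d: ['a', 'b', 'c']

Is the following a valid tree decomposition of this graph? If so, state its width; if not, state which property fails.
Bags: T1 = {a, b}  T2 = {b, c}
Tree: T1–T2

A tree decomposition must satisfy three properties: every vertex lies in some bag; for every edge, both endpoints lie together in some bag; and for every vertex, the bags containing it form a connected subtree. Here vertex d appears in no bag, so the decomposition is invalid.

No — vertex d appears in no bag.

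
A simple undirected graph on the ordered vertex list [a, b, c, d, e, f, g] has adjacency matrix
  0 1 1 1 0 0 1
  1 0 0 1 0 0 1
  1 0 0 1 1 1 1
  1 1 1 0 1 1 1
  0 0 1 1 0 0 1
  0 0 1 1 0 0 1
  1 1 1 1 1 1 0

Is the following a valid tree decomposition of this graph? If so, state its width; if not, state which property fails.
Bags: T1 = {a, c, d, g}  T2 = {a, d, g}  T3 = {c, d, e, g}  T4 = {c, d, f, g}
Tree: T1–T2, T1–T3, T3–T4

No — vertex b appears in no bag.

A tree decomposition must satisfy three properties: every vertex lies in some bag; for every edge, both endpoints lie together in some bag; and for every vertex, the bags containing it form a connected subtree. Here vertex b appears in no bag, so the decomposition is invalid.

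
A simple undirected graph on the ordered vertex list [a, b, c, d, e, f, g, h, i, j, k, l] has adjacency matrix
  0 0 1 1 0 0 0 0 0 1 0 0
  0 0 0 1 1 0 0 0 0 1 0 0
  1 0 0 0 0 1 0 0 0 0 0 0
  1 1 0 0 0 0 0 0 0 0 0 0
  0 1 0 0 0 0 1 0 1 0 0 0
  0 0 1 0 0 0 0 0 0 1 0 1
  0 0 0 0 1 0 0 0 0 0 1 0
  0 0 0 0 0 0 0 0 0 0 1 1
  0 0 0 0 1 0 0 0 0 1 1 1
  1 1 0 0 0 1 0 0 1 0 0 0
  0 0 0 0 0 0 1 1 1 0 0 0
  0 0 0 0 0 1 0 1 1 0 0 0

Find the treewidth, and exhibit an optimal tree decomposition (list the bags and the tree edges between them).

Treewidth 3.
Bags: B1 = {a, b, c, d}  B2 = {a, b, c, j}  B3 = {b, c, f, j}  B4 = {b, e, f, j}  B5 = {e, f, i, j}  B6 = {e, f, i, l}  B7 = {e, g, i, l}  B8 = {g, i, k, l}  B9 = {g, h, k, l}
Tree: B1–B2, B2–B3, B3–B4, B4–B5, B5–B6, B6–B7, B7–B8, B8–B9

Every bag has size at most 4, so the width is 4 − 1 = 3 and tw(G) ≤ 3. For the lower bound: the 4 vertex sets {a,c,d}, {b}, {j}, {e,f,i,l} are disjoint, each induces a connected subgraph, and every pair is joined by at least one edge of G. Contracting each set to a single vertex therefore yields K_{4} as a minor, and since treewidth is minor-monotone, tw(G) ≥ tw(K_{4}) = 3. Hence tw(G) = 3 exactly.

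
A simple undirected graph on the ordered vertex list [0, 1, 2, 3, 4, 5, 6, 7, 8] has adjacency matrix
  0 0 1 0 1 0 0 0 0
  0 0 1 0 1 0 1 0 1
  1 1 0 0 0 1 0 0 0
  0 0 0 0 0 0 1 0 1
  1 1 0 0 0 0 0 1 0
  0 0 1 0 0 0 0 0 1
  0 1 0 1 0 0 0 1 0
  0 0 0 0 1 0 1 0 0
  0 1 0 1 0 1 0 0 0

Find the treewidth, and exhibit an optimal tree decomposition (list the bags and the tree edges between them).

The largest bag has 4 vertices, giving width 3; this decomposition certifies tw(G) ≤ 3. For the lower bound: the 4 vertex sets {3,5,8}, {2}, {1}, {0,4,6,7} are disjoint, each induces a connected subgraph, and every pair is joined by at least one edge of G. Contracting each set to a single vertex therefore yields K_{4} as a minor, and since treewidth is minor-monotone, tw(G) ≥ tw(K_{4}) = 3. The upper and lower bounds meet at 3, so that is the treewidth.

Treewidth 3.
One optimal decomposition is:
Bags: B1 = {2, 3, 5, 8}  B2 = {1, 2, 3, 8}  B3 = {1, 2, 3, 6}  B4 = {0, 1, 2, 6}  B5 = {0, 1, 4, 6}  B6 = {0, 4, 6, 7}
Tree: B1–B2, B2–B3, B3–B4, B4–B5, B5–B6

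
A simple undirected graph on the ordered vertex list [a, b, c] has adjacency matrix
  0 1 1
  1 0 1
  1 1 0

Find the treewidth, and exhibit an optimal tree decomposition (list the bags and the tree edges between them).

With just one bag of size 3, the width is 3 − 1 = 2, so tw(G) ≤ 2. On the other hand G contains the 3-clique {a, b, c}. A clique must lie in a single bag of any decomposition, so no decomposition can have width below 2. Combining the bounds, tw(G) = 2.

Treewidth 2.
One such decomposition:
Bags: B1 = {a, b, c}
Tree: (single bag)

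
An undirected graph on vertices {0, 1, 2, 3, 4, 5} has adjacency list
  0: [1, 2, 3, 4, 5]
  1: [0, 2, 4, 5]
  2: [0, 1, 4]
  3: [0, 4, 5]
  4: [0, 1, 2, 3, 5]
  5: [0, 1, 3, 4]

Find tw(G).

3

A width-3 tree decomposition is:
Bags: B1 = {0, 3, 4, 5}  B2 = {0, 1, 4, 5}  B3 = {0, 1, 2, 4}
Tree: B1–B2, B2–B3
Each bag holds 4 vertices, so the decomposition has width 3, which upper-bounds the treewidth. Conversely, {0, 1, 2, 4} is a clique of size 4, and the vertices of any clique must share a bag in every tree decomposition; so some bag has ≥ 4 vertices and tw(G) ≥ 3. Therefore the treewidth is 3.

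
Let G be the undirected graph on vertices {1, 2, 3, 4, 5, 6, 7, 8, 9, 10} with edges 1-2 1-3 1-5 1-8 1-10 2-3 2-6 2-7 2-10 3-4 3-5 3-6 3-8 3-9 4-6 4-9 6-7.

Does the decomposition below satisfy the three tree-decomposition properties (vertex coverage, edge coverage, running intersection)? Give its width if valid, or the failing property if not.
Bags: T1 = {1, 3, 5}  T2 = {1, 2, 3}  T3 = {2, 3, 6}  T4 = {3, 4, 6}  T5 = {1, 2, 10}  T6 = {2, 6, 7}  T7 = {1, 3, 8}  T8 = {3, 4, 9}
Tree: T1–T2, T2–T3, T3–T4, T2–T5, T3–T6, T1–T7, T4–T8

Yes; width 2.

Every vertex of G appears in some bag (union = {1, 2, 3, 4, 5, 6, 7, 8, 9, 10}); every edge is covered by a bag; and for each vertex v the set of bags containing v is connected in the bag tree. The decomposition is therefore valid. The largest bag has 3 vertices, so the width is 2.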